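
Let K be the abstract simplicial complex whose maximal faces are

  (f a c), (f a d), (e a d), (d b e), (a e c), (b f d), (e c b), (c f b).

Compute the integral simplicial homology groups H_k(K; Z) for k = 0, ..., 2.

Take the total order a < b < c < d < e < f on the vertex set. Then K (dimension 2) consists of the simplices:

  0-simplices (6): a, b, c, d, e, f
  1-simplices (12): ac, ad, ae, af, bc, bd, be, bf, ce, cf, de, df
  2-simplices (8): ace, acf, ade, adf, bce, bcf, bde, bdf

so the chain groups are C_0 ≅ Z^6, C_1 ≅ Z^12, C_2 ≅ Z^8.

∂_1: C_1 → C_0 sends each edge [p,q] (with p < q) to q − p.
The 6×12 boundary matrix has rank 5 and Smith normal form diag(1,1,1,1,1).

The boundary map ∂_2: C_2 → C_1 maps a triangle to the signed sum of its edges. For instance
  ∂ace = ce − ae + ac,
  ∂bce = ce − be + bc.
This gives a 12×8 integer matrix of rank 7; reducing to Smith normal form yields diagonal entries (1,1,1,1,1,1,1).

From H_k ≅ ker(∂_k) / im(∂_{k+1}) we obtain:

  H_0: rank C_0 − rank ∂_1 = 6 − 5 = 1, and the invariant factors of ∂_1 are all 1, so H_0 ≅ Z.
  H_1: rank ker ∂_1 − rank ∂_2 = (12 − 5) − 7 = 0, and the invariant factors of ∂_2 are all 1, so H_1 ≅ 0.
  H_2: rank ker ∂_2 − rank ∂_3 = (8 − 7) − 0 = 1, and there is no ∂_3, so H_2 ≅ Z.

(K is a triangulation of the 2-sphere S^2.)

H_0 = Z,  H_1 = 0,  H_2 = Z.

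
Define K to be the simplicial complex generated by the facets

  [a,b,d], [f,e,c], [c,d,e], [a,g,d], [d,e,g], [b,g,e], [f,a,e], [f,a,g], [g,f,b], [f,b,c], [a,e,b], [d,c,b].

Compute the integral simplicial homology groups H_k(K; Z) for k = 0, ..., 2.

H_0 ≅ Z,  H_1 ≅ Z/2Z,  H_2 = 0.

Order the vertices as a < b < c < d < e < f < g. Listing each simplex with vertices in this order, K has dimension 2 with simplices:

  0-simplices (7): a, b, c, d, e, f, g
  1-simplices (18): ab, ad, ae, af, ag, bc, bd, be, bf, bg, cd, ce, cf, de, dg, ef, eg, fg
  2-simplices (12): abd, abe, adg, aef, afg, bcd, bcf, beg, bfg, cde, cef, deg

Hence C_0 ≅ Z^7, C_1 ≅ Z^18, C_2 ≅ Z^12.

The boundary map ∂_1: C_1 → C_0 is given by ∂[p,q] = [q] − [p]. For instance
  ∂cd = d − c.
As a 7×18 matrix over Z this has rank 6, with invariant factors (1,1,1,1,1,1).

Boundary ∂_2: C_2 → C_1 sends each 2-simplex [p,q,r] to [q,r] − [p,r] + [p,q]. For instance
  ∂cde = de − ce + cd,
  ∂abd = bd − ad + ab.
This gives a 18×12 integer matrix of rank 12; reducing to Smith normal form yields diagonal entries (1,1,1,1,1,1,1,1,1,1,1,2).

Now H_k = ker ∂_k / im ∂_{k+1}, so:

  H_0: rank C_0 − rank ∂_1 = 7 − 6 = 1, and the invariant factors of ∂_1 are all 1, so H_0 ≅ Z.
  H_1: rank ker ∂_1 − rank ∂_2 = (18 − 6) − 12 = 0, and ∂_2 has invariant factor 2 > 1, so H_1 ≅ Z/2Z.
  H_2: rank ker ∂_2 − rank ∂_3 = (12 − 12) − 0 = 0, and there is no ∂_3, so H_2 ≅ 0.

As a check, the Euler characteristic is 7 − 18 + 12 = 1, which agrees with 1 − 0 + 0 = 1.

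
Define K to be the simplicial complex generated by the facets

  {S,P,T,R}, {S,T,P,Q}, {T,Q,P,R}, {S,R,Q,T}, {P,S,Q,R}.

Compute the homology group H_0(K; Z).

K has 5 vertices, 10 edges, 10 triangles, 5 3-simplices.
rank ∂_0 = 0, rank ∂_1 = 4 ⇒ b_0 = 5 − 0 − 4 = 1; all invariant factors of ∂_1 are 1 so no torsion. So H_0 ≅ Z.

H_0 ≅ Z.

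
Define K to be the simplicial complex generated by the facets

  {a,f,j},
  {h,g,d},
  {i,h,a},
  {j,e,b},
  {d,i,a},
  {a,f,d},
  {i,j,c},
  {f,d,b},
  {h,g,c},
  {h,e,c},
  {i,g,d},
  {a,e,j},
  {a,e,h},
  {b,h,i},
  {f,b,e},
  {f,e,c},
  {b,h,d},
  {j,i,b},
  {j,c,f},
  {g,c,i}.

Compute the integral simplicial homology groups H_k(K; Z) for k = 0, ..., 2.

H_0 ≅ Z,  H_1 ≅ Z ⊕ Z/2,  H_2 = 0.

We work with the vertex ordering a < b < c < d < e < f < g < h < i < j. The simplices of K, each written with vertices in increasing order, are:

  0-simplices (10): a, b, c, d, e, f, g, h, i, j
  1-simplices (30): ad, ae, af, ah, ai, aj, bd, be, bf, bh, bi, bj, ce, cf, cg, ch, ci, cj, df, dg, dh, di, ef, eh, ej, fj, gh, gi, hi, ij
  2-simplices (20): adf, adi, aeh, aej, afj, ahi, bdf, bdh, bef, bej, bhi, bij, cef, ceh, cfj, cgh, cgi, cij, dgh, dgi

giving chain groups C_0 ≅ Z^10, C_1 ≅ Z^30, C_2 ≅ Z^20.

∂_1: C_1 → C_0 is given by ∂[p,q] = [q] − [p]. For instance
  ∂ij = j − i.
This gives a 10×30 integer matrix of rank 9; reducing to Smith normal form yields diagonal entries (1,1,1,1,1,1,1,1,1).

The boundary map ∂_2: C_2 → C_1 acts by ∂[p,q,r] = [q,r] − [p,r] + [p,q]. For instance
  ∂ceh = eh − ch + ce,
  ∂bdh = dh − bh + bd.
This gives a 30×20 integer matrix of rank 20; reducing to Smith normal form yields diagonal entries (1,1,1,1,1,1,1,1,1,1,1,1,1,1,1,1,1,1,1,2).

Now H_k = ker ∂_k / im ∂_{k+1}, so:

  H_0: rank C_0 − rank ∂_1 = 10 − 9 = 1, and the invariant factors of ∂_1 are all 1, so H_0 ≅ Z.
  H_1: rank ker ∂_1 − rank ∂_2 = (30 − 9) − 20 = 1, and ∂_2 has invariant factor 2 > 1, so H_1 ≅ Z ⊕ Z/2.
  H_2: rank ker ∂_2 − rank ∂_3 = (20 − 20) − 0 = 0, and there is no ∂_3, so H_2 ≅ 0.

(K is a triangulation of the Klein bottle.)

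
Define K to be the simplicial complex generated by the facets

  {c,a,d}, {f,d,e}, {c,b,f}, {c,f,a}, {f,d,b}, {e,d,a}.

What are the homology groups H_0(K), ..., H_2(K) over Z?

H_0 = Z,  H_1 = Z,  H_2 = 0.

Take the total order a < b < c < d < e < f on the vertex set. Then K (dimension 2) consists of the simplices:

  0-simplices (6): a, b, c, d, e, f
  1-simplices (12): ac, ad, ae, af, bc, bd, bf, cd, cf, de, df, ef
  2-simplices (6): acd, acf, ade, bcf, bdf, def

Hence C_0 ≅ Z^6, C_1 ≅ Z^12, C_2 ≅ Z^6.

The boundary map ∂_1: C_1 → C_0 sends each edge [p,q] (with p < q) to q − p. For instance
  ∂ac = c − a.
The 6×12 boundary matrix has rank 5 and Smith normal form diag(1,1,1,1,1).

∂_2: C_2 → C_1 maps a triangle to the signed sum of its edges. For instance
  ∂bcf = cf − bf + bc,
  ∂def = ef − df + de.
The 12×6 boundary matrix has rank 6 and Smith normal form diag(1,1,1,1,1,1).

Computing H_k = (kernel of ∂_k) / (image of ∂_{k+1}):

  H_0: rank C_0 − rank ∂_1 = 6 − 5 = 1, and the invariant factors of ∂_1 are all 1, so H_0 = Z.
  H_1: rank ker ∂_1 − rank ∂_2 = (12 − 5) − 6 = 1, and the invariant factors of ∂_2 are all 1, so H_1 = Z.
  H_2: rank ker ∂_2 − rank ∂_3 = (6 − 6) − 0 = 0, and there is no ∂_3, so H_2 = 0.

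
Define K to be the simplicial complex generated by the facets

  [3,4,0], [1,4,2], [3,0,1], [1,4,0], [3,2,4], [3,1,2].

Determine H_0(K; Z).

H_0 = Z.

Take the total order 0 < 1 < 2 < 3 < 4 on the vertex set. Then K (dimension 2) consists of the simplices:

  0-simplices (5): [0], [1], [2], [3], [4]
  1-simplices (9): [0,1], [0,3], [0,4], [1,2], [1,3], [1,4], [2,3], [2,4], [3,4]
  2-simplices (6): [0,1,3], [0,1,4], [0,3,4], [1,2,3], [1,2,4], [2,3,4]

Hence C_0 ≅ Z^5, C_1 ≅ Z^9, C_2 ≅ Z^6.

The boundary map ∂_1: C_1 → C_0 sends each edge [p,q] (with p < q) to q − p.
As a 5×9 matrix over Z this has rank 4, with invariant factors (1,1,1,1).

∂_2: C_2 → C_1 maps a triangle to the signed sum of its edges. For instance
  ∂[0,3,4] = [3,4] − [0,4] + [0,3],
  ∂[0,1,4] = [1,4] − [0,4] + [0,1].
This gives a 9×6 integer matrix of rank 5; reducing to Smith normal form yields diagonal entries (1,1,1,1,1).

From H_k ≅ ker(∂_k) / im(∂_{k+1}) we obtain:

  H_0: rank C_0 − rank ∂_1 = 5 − 4 = 1, and the invariant factors of ∂_1 are all 1, so H_0 ≅ Z.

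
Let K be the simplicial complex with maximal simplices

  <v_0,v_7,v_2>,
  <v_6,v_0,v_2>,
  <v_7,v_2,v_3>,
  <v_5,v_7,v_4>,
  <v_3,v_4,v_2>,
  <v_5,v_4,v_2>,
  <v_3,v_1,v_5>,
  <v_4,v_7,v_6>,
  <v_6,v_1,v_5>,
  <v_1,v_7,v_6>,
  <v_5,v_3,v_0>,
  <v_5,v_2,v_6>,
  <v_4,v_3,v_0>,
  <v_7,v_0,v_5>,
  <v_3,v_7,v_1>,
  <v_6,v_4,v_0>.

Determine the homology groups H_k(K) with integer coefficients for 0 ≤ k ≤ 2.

We work with the vertex ordering v_0 < v_1 < v_2 < v_3 < v_4 < v_5 < v_6 < v_7. The simplices of K, each written with vertices in increasing order, are:

  0-simplices (8): [v_0], [v_1], [v_2], [v_3], [v_4], [v_5], [v_6], [v_7]
  1-simplices (24): (24 of them)
  2-simplices (16): (16 of them)

giving chain groups C_0 ≅ Z^8, C_1 ≅ Z^24, C_2 ≅ Z^16.

The boundary map ∂_1: C_1 → C_0 maps an edge to its endpoints' difference, ∂[p,q] = q − p. For instance
  ∂[v_1,v_5] = [v_5] − [v_1].
The resulting 8×24 matrix has rank 7, and its Smith normal form has invariant factors (1,1,1,1,1,1,1).

The boundary map ∂_2: C_2 → C_1 maps a triangle to the signed sum of its edges. For instance
  ∂[v_1,v_5,v_6] = [v_5,v_6] − [v_1,v_6] + [v_1,v_5],
  ∂[v_0,v_2,v_7] = [v_2,v_7] − [v_0,v_7] + [v_0,v_2].
As a 24×16 matrix over Z this has rank 15, with invariant factors (1,1,1,1,1,1,1,1,1,1,1,1,1,1,1).

Computing H_k = (kernel of ∂_k) / (image of ∂_{k+1}):

  H_0: rank C_0 − rank ∂_1 = 8 − 7 = 1, and the invariant factors of ∂_1 are all 1, so H_0 ≅ Z.
  H_1: rank ker ∂_1 − rank ∂_2 = (24 − 7) − 15 = 2, and the invariant factors of ∂_2 are all 1, so H_1 ≅ Z^2.
  H_2: rank ker ∂_2 − rank ∂_3 = (16 − 15) − 0 = 1, and there is no ∂_3, so H_2 ≅ Z.

H_0 = Z,  H_1 = Z^2,  H_2 = Z.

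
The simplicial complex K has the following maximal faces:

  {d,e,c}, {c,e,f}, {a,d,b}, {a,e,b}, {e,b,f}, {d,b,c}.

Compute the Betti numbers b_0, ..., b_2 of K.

Fix the vertex order a < b < c < d < e < f and write every simplex with vertices in increasing order. Then dim K = 2 and the simplices of K are:

  0-simplices (6): a, b, c, d, e, f
  1-simplices (12): ab, ad, ae, bc, bd, be, bf, cd, ce, cf, de, ef
  2-simplices (6): abd, abe, bcd, bef, cde, cef

so the chain groups are C_0 ≅ Z^6, C_1 ≅ Z^12, C_2 ≅ Z^6.

The boundary map ∂_1: C_1 → C_0 maps an edge to its endpoints' difference, ∂[p,q] = q − p.
As a 6×12 matrix over Z this has rank 5, with invariant factors (1,1,1,1,1).

∂_2: C_2 → C_1 maps a triangle to the signed sum of its edges. For instance
  ∂cde = de − ce + cd,
  ∂abd = bd − ad + ab.
This gives a 12×6 integer matrix of rank 6; reducing to Smith normal form yields diagonal entries (1,1,1,1,1,1).

Now H_k = ker ∂_k / im ∂_{k+1}, so:

  H_0: rank C_0 − rank ∂_1 = 6 − 5 = 1, and the invariant factors of ∂_1 are all 1, so H_0 ≅ Z.
  H_1: rank ker ∂_1 − rank ∂_2 = (12 − 5) − 6 = 1, and the invariant factors of ∂_2 are all 1, so H_1 ≅ Z.
  H_2: rank ker ∂_2 − rank ∂_3 = (6 − 6) − 0 = 0, and there is no ∂_3, so H_2 ≅ 0.

As a check, the Euler characteristic is 6 − 12 + 6 = 0, which agrees with 1 − 1 + 0 = 0.

Hence the Betti numbers are b_0 = 1, b_1 = 1, b_2 = 0.

b_0 = 1, b_1 = 1, b_2 = 0.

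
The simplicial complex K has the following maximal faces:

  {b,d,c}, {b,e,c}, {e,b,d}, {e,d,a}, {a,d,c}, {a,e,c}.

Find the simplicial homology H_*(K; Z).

H_0 ≅ Z,  H_1 = 0,  H_2 ≅ Z.

Order the vertices as a < b < c < d < e. Listing each simplex with vertices in this order, K has dimension 2 with simplices:

  0-simplices (5): a, b, c, d, e
  1-simplices (9): ac, ad, ae, bc, bd, be, cd, ce, de
  2-simplices (6): acd, ace, ade, bcd, bce, bde

giving chain groups C_0 ≅ Z^5, C_1 ≅ Z^9, C_2 ≅ Z^6.

∂_1: C_1 → C_0 maps an edge to its endpoints' difference, ∂[p,q] = q − p.
As a 5×9 matrix over Z this has rank 4, with invariant factors (1,1,1,1).

∂_2: C_2 → C_1 maps a triangle to the signed sum of its edges. For instance
  ∂ace = ce − ae + ac,
  ∂bcd = cd − bd + bc.
As a 9×6 matrix over Z this has rank 5, with invariant factors (1,1,1,1,1).

Computing H_k = (kernel of ∂_k) / (image of ∂_{k+1}):

  H_0: rank C_0 − rank ∂_1 = 5 − 4 = 1, and the invariant factors of ∂_1 are all 1, so H_0 = Z.
  H_1: rank ker ∂_1 − rank ∂_2 = (9 − 4) − 5 = 0, and the invariant factors of ∂_2 are all 1, so H_1 = 0.
  H_2: rank ker ∂_2 − rank ∂_3 = (6 − 5) − 0 = 1, and there is no ∂_3, so H_2 = Z.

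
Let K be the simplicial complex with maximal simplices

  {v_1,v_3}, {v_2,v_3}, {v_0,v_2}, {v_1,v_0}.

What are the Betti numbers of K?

b_0 = 1, b_1 = 1.

Take the total order v_0 < v_1 < v_2 < v_3 on the vertex set. Then K (dimension 1) consists of the simplices:

  0-simplices (4): [v_0], [v_1], [v_2], [v_3]
  1-simplices (4): [v_0,v_1], [v_0,v_2], [v_1,v_3], [v_2,v_3]

giving chain groups C_0 ≅ Z^4, C_1 ≅ Z^4.

∂_1: C_1 → C_0 maps an edge to its endpoints' difference, ∂[p,q] = q − p.
As a 4×4 matrix over Z this has rank 3, with invariant factors (1,1,1).

Reading off H_k = ker ∂_k / im ∂_{k+1}:

  H_0: rank C_0 − rank ∂_1 = 4 − 3 = 1, and the invariant factors of ∂_1 are all 1, so H_0 = Z.
  H_1: rank ker ∂_1 − rank ∂_2 = (4 − 3) − 0 = 1, and there is no ∂_2, so H_1 = Z.

Hence the Betti numbers are b_0 = 1, b_1 = 1.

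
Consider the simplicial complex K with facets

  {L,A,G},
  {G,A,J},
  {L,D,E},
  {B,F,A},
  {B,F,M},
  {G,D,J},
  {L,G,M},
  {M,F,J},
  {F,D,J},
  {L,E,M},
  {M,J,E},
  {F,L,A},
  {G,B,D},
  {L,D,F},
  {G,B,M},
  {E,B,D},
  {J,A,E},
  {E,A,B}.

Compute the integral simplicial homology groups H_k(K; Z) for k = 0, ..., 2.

We work with the vertex ordering A < B < D < E < F < G < J < L < M. The simplices of K, each written with vertices in increasing order, are:

  0-simplices (9): A, B, D, E, F, G, J, L, M
  1-simplices (27): AB, AE, AF, AG, AJ, AL, BD, BE, BF, BG, BM, DE, DF, DG, DJ, DL, EJ, EL, EM, FJ, FL, FM, GJ, GL, GM, JM, LM
  2-simplices (18): ABE, ABF, AEJ, AFL, AGJ, AGL, BDE, BDG, BFM, BGM, DEL, DFJ, DFL, DGJ, EJM, ELM, FJM, GLM

giving chain groups C_0 ≅ Z^9, C_1 ≅ Z^27, C_2 ≅ Z^18.

∂_1: C_1 → C_0 is given by ∂[p,q] = [q] − [p]. For instance
  ∂GL = L − G.
The 9×27 boundary matrix has rank 8 and Smith normal form diag(1,1,1,1,1,1,1,1).

∂_2: C_2 → C_1 maps a triangle to the signed sum of its edges. For instance
  ∂GLM = LM − GM + GL,
  ∂BFM = FM − BM + BF.
This gives a 27×18 integer matrix of rank 17; reducing to Smith normal form yields diagonal entries (1,1,1,1,1,1,1,1,1,1,1,1,1,1,1,1,1).

Now H_k = ker ∂_k / im ∂_{k+1}, so:

  H_0: rank C_0 − rank ∂_1 = 9 − 8 = 1, and the invariant factors of ∂_1 are all 1, so H_0 ≅ Z.
  H_1: rank ker ∂_1 − rank ∂_2 = (27 − 8) − 17 = 2, and the invariant factors of ∂_2 are all 1, so H_1 ≅ Z^2.
  H_2: rank ker ∂_2 − rank ∂_3 = (18 − 17) − 0 = 1, and there is no ∂_3, so H_2 ≅ Z.

(K is a triangulation of the torus T^2.)

H_0 ≅ Z,  H_1 ≅ Z^2,  H_2 ≅ Z.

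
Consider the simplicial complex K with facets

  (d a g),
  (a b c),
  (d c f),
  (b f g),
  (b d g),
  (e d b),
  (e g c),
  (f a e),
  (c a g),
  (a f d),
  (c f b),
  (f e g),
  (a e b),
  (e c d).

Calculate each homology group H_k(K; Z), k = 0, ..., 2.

H_0 ≅ Z,  H_1 ≅ Z^2,  H_2 ≅ Z.

We work with the vertex ordering a < b < c < d < e < f < g. The simplices of K, each written with vertices in increasing order, are:

  0-simplices (7): a, b, c, d, e, f, g
  1-simplices (21): ab, ac, ad, ae, af, ag, bc, bd, be, bf, bg, cd, ce, cf, cg, de, df, dg, ef, eg, fg
  2-simplices (14): abc, abe, acg, adf, adg, aef, bcf, bde, bdg, bfg, cde, cdf, ceg, efg

Hence C_0 ≅ Z^7, C_1 ≅ Z^21, C_2 ≅ Z^14.

∂_1: C_1 → C_0 sends each edge [p,q] (with p < q) to q − p.
As a 7×21 matrix over Z this has rank 6, with invariant factors (1,1,1,1,1,1).

Boundary ∂_2: C_2 → C_1 sends each 2-simplex [p,q,r] to [q,r] − [p,r] + [p,q]. For instance
  ∂ceg = eg − cg + ce,
  ∂cdf = df − cf + cd.
This gives a 21×14 integer matrix of rank 13; reducing to Smith normal form yields diagonal entries (1,1,1,1,1,1,1,1,1,1,1,1,1).

Computing H_k = (kernel of ∂_k) / (image of ∂_{k+1}):

  H_0: rank C_0 − rank ∂_1 = 7 − 6 = 1, and the invariant factors of ∂_1 are all 1, so H_0 = Z.
  H_1: rank ker ∂_1 − rank ∂_2 = (21 − 6) − 13 = 2, and the invariant factors of ∂_2 are all 1, so H_1 = Z^2.
  H_2: rank ker ∂_2 − rank ∂_3 = (14 − 13) − 0 = 1, and there is no ∂_3, so H_2 = Z.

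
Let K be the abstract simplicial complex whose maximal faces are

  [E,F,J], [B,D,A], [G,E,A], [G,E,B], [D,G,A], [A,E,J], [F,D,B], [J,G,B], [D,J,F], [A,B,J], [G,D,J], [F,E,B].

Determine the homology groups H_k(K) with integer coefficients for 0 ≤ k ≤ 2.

H_0 ≅ Z,  H_1 ≅ Z/2,  H_2 = 0.

Take the total order A < B < D < E < F < G < J on the vertex set. Then K (dimension 2) consists of the simplices:

  0-simplices (7): A, B, D, E, F, G, J
  1-simplices (18): AB, AD, AE, AG, AJ, BD, BE, BF, BG, BJ, DF, DG, DJ, EF, EG, EJ, FJ, GJ
  2-simplices (12): ABD, ABJ, ADG, AEG, AEJ, BDF, BEF, BEG, BGJ, DFJ, DGJ, EFJ

Hence C_0 ≅ Z^7, C_1 ≅ Z^18, C_2 ≅ Z^12.

The boundary map ∂_1: C_1 → C_0 is given by ∂[p,q] = [q] − [p]. For instance
  ∂AJ = J − A.
As a 7×18 matrix over Z this has rank 6, with invariant factors (1,1,1,1,1,1).

∂_2: C_2 → C_1 sends each 2-simplex [p,q,r] to [q,r] − [p,r] + [p,q]. For instance
  ∂BDF = DF − BF + BD,
  ∂AEG = EG − AG + AE.
The resulting 18×12 matrix has rank 12, and its Smith normal form has invariant factors (1,1,1,1,1,1,1,1,1,1,1,2).

Now H_k = ker ∂_k / im ∂_{k+1}, so:

  H_0: rank C_0 − rank ∂_1 = 7 − 6 = 1, and the invariant factors of ∂_1 are all 1, so H_0 ≅ Z.
  H_1: rank ker ∂_1 − rank ∂_2 = (18 − 6) − 12 = 0, and ∂_2 has invariant factor 2 > 1, so H_1 ≅ Z/2.
  H_2: rank ker ∂_2 − rank ∂_3 = (12 − 12) − 0 = 0, and there is no ∂_3, so H_2 ≅ 0.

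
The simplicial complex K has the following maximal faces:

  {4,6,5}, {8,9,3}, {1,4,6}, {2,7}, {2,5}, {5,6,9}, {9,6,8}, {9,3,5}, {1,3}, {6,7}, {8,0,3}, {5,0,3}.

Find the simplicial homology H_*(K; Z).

H_0 = Z,  H_1 = Z^2,  H_2 = 0.

Order the vertices as 0 < 1 < 2 < 3 < 4 < 5 < 6 < 7 < 8 < 9. Listing each simplex with vertices in this order, K has dimension 2 with simplices:

  0-simplices (10): [0], [1], [2], [3], [4], [5], [6], [7], [8], [9]
  1-simplices (19): [0,3], [0,5], [0,8], [1,3], [1,4], [1,6], [2,5], [2,7], [3,5], [3,8], [3,9], [4,5], [4,6], [5,6], [5,9], [6,7], [6,8], [6,9], [8,9]
  2-simplices (8): [0,3,5], [0,3,8], [1,4,6], [3,5,9], [3,8,9], [4,5,6], [5,6,9], [6,8,9]

so the chain groups are C_0 ≅ Z^10, C_1 ≅ Z^19, C_2 ≅ Z^8.

∂_1: C_1 → C_0 is given by ∂[p,q] = [q] − [p].
The resulting 10×19 matrix has rank 9, and its Smith normal form has invariant factors (1,1,1,1,1,1,1,1,1).

∂_2: C_2 → C_1 maps a triangle to the signed sum of its edges. For instance
  ∂[3,8,9] = [8,9] − [3,9] + [3,8],
  ∂[1,4,6] = [4,6] − [1,6] + [1,4].
The 19×8 boundary matrix has rank 8 and Smith normal form diag(1,1,1,1,1,1,1,1).

From H_k ≅ ker(∂_k) / im(∂_{k+1}) we obtain:

  H_0: rank C_0 − rank ∂_1 = 10 − 9 = 1, and the invariant factors of ∂_1 are all 1, so H_0 ≅ Z.
  H_1: rank ker ∂_1 − rank ∂_2 = (19 − 9) − 8 = 2, and the invariant factors of ∂_2 are all 1, so H_1 ≅ Z^2.
  H_2: rank ker ∂_2 − rank ∂_3 = (8 − 8) − 0 = 0, and there is no ∂_3, so H_2 ≅ 0.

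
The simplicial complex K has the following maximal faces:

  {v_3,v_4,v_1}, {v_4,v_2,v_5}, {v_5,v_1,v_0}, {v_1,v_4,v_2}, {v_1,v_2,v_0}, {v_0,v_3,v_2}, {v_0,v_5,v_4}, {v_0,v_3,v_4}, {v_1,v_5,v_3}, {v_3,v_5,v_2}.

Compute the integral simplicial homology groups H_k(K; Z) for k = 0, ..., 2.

H_0 = Z,  H_1 = Z/2Z,  H_2 = 0.

Order the vertices as v_0 < v_1 < v_2 < v_3 < v_4 < v_5. Listing each simplex with vertices in this order, K has dimension 2 with simplices:

  0-simplices (6): [v_0], [v_1], [v_2], [v_3], [v_4], [v_5]
  1-simplices (15): (15 of them)
  2-simplices (10): [v_0,v_1,v_2], [v_0,v_1,v_5], [v_0,v_2,v_3], [v_0,v_3,v_4], [v_0,v_4,v_5], [v_1,v_2,v_4], [v_1,v_3,v_4], [v_1,v_3,v_5], [v_2,v_3,v_5], [v_2,v_4,v_5]

giving chain groups C_0 ≅ Z^6, C_1 ≅ Z^15, C_2 ≅ Z^10.

The boundary map ∂_1: C_1 → C_0 is given by ∂[p,q] = [q] − [p].
As a 6×15 matrix over Z this has rank 5, with invariant factors (1,1,1,1,1).

Boundary ∂_2: C_2 → C_1 sends each 2-simplex [p,q,r] to [q,r] − [p,r] + [p,q]. For instance
  ∂[v_0,v_3,v_4] = [v_3,v_4] − [v_0,v_4] + [v_0,v_3],
  ∂[v_0,v_4,v_5] = [v_4,v_5] − [v_0,v_5] + [v_0,v_4].
This gives a 15×10 integer matrix of rank 10; reducing to Smith normal form yields diagonal entries (1,1,1,1,1,1,1,1,1,2).

Now H_k = ker ∂_k / im ∂_{k+1}, so:

  H_0: rank C_0 − rank ∂_1 = 6 − 5 = 1, and the invariant factors of ∂_1 are all 1, so H_0 ≅ Z.
  H_1: rank ker ∂_1 − rank ∂_2 = (15 − 5) − 10 = 0, and ∂_2 has invariant factor 2 > 1, so H_1 ≅ Z/2Z.
  H_2: rank ker ∂_2 − rank ∂_3 = (10 − 10) − 0 = 0, and there is no ∂_3, so H_2 ≅ 0.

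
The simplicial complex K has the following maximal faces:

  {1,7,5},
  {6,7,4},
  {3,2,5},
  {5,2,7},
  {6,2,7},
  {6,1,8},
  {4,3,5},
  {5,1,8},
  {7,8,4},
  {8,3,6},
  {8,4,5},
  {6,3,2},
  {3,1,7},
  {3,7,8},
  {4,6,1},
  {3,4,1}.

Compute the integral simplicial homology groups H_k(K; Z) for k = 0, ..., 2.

K has 8 vertices, 24 edges, 16 triangles.
rank ∂_0 = 0, rank ∂_1 = 7 ⇒ b_0 = 8 − 0 − 7 = 1; all invariant factors of ∂_1 are 1 so no torsion. So H_0 = Z.
rank ∂_1 = 7, rank ∂_2 = 15 ⇒ b_1 = 24 − 7 − 15 = 2; all invariant factors of ∂_2 are 1 so no torsion. So H_1 = Z^2.
rank ∂_2 = 15, rank ∂_3 = 0 ⇒ b_2 = 16 − 15 − 0 = 1. So H_2 = Z.

H_0 ≅ Z,  H_1 ≅ Z^2,  H_2 ≅ Z.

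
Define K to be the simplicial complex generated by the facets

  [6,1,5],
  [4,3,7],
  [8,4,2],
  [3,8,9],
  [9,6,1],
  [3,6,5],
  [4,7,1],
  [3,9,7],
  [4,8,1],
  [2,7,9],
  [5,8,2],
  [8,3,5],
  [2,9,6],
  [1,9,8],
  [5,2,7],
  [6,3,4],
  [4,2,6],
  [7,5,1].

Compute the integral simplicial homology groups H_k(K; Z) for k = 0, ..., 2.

K has 9 vertices, 27 edges, 18 triangles.
rank ∂_0 = 0, rank ∂_1 = 8 ⇒ b_0 = 9 − 0 − 8 = 1; all invariant factors of ∂_1 are 1 so no torsion. So H_0 ≅ Z.
rank ∂_1 = 8, rank ∂_2 = 17 ⇒ b_1 = 27 − 8 − 17 = 2; all invariant factors of ∂_2 are 1 so no torsion. So H_1 ≅ Z^2.
rank ∂_2 = 17, rank ∂_3 = 0 ⇒ b_2 = 18 − 17 − 0 = 1. So H_2 ≅ Z.

H_0 = Z,  H_1 = Z^2,  H_2 = Z.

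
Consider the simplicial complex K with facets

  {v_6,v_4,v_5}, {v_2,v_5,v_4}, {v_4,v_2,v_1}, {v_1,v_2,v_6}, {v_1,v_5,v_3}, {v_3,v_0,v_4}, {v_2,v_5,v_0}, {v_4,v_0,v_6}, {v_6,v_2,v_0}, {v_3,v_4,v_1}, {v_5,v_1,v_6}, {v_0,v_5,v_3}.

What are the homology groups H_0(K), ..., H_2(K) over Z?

H_0 ≅ Z,  H_1 ≅ Z/2Z,  H_2 = 0.

Take the total order v_0 < v_1 < v_2 < v_3 < v_4 < v_5 < v_6 on the vertex set. Then K (dimension 2) consists of the simplices:

  0-simplices (7): [v_0], [v_1], [v_2], [v_3], [v_4], [v_5], [v_6]
  1-simplices (18): (18 of them)
  2-simplices (12): (12 of them)

Hence C_0 ≅ Z^7, C_1 ≅ Z^18, C_2 ≅ Z^12.

Boundary ∂_1: C_1 → C_0 is given by ∂[p,q] = [q] − [p].
As a 7×18 matrix over Z this has rank 6, with invariant factors (1,1,1,1,1,1).

Boundary ∂_2: C_2 → C_1 acts by ∂[p,q,r] = [q,r] − [p,r] + [p,q]. For instance
  ∂[v_0,v_4,v_6] = [v_4,v_6] − [v_0,v_6] + [v_0,v_4],
  ∂[v_1,v_5,v_6] = [v_5,v_6] − [v_1,v_6] + [v_1,v_5].
As a 18×12 matrix over Z this has rank 12, with invariant factors (1,1,1,1,1,1,1,1,1,1,1,2).

From H_k ≅ ker(∂_k) / im(∂_{k+1}) we obtain:

  H_0: rank C_0 − rank ∂_1 = 7 − 6 = 1, and the invariant factors of ∂_1 are all 1, so H_0 = Z.
  H_1: rank ker ∂_1 − rank ∂_2 = (18 − 6) − 12 = 0, and ∂_2 has invariant factor 2 > 1, so H_1 = Z/2Z.
  H_2: rank ker ∂_2 − rank ∂_3 = (12 − 12) − 0 = 0, and there is no ∂_3, so H_2 = 0.

As a check, the Euler characteristic is 7 − 18 + 12 = 1, which agrees with 1 − 0 + 0 = 1.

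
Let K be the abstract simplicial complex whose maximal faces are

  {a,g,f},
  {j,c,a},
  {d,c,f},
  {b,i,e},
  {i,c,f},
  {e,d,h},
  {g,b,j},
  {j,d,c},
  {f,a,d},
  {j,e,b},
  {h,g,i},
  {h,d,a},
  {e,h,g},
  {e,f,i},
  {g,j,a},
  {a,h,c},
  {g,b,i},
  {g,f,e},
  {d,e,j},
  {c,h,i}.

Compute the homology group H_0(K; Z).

K has 10 vertices, 30 edges, 20 triangles.
rank ∂_0 = 0, rank ∂_1 = 9 ⇒ b_0 = 10 − 0 − 9 = 1; all invariant factors of ∂_1 are 1 so no torsion. So H_0 ≅ Z.

H_0 ≅ Z.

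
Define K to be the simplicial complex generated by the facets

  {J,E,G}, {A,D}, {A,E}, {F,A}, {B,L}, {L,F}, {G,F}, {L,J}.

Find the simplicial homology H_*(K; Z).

Order the vertices as A < B < D < E < F < G < J < L. Listing each simplex with vertices in this order, K has dimension 2 with simplices:

  0-simplices (8): A, B, D, E, F, G, J, L
  1-simplices (10): AD, AE, AF, BL, EG, EJ, FG, FL, GJ, JL
  2-simplices (1): EGJ

giving chain groups C_0 ≅ Z^8, C_1 ≅ Z^10, C_2 ≅ Z^1.

∂_1: C_1 → C_0 maps an edge to its endpoints' difference, ∂[p,q] = q − p. For instance
  ∂GJ = J − G.
The resulting 8×10 matrix has rank 7, and its Smith normal form has invariant factors (1,1,1,1,1,1,1).

The boundary map ∂_2: C_2 → C_1 acts by ∂[p,q,r] = [q,r] − [p,r] + [p,q]. For instance
  ∂EGJ = GJ − EJ + EG.
As a 10×1 matrix over Z this has rank 1, with invariant factors (1).

Computing H_k = (kernel of ∂_k) / (image of ∂_{k+1}):

  H_0: rank C_0 − rank ∂_1 = 8 − 7 = 1, and the invariant factors of ∂_1 are all 1, so H_0 = Z.
  H_1: rank ker ∂_1 − rank ∂_2 = (10 − 7) − 1 = 2, and the invariant factors of ∂_2 are all 1, so H_1 = Z^2.
  H_2: rank ker ∂_2 − rank ∂_3 = (1 − 1) − 0 = 0, and there is no ∂_3, so H_2 = 0.

H_0 ≅ Z,  H_1 ≅ Z^2,  H_2 = 0.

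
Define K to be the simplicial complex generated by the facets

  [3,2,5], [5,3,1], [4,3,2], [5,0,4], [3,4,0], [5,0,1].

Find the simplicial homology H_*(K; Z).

H_0 ≅ Z,  H_1 ≅ Z,  H_2 = 0.

Fix the vertex order 0 < 1 < 2 < 3 < 4 < 5 and write every simplex with vertices in increasing order. Then dim K = 2 and the simplices of K are:

  0-simplices (6): [0], [1], [2], [3], [4], [5]
  1-simplices (12): [0,1], [0,3], [0,4], [0,5], [1,3], [1,5], [2,3], [2,4], [2,5], [3,4], [3,5], [4,5]
  2-simplices (6): [0,1,5], [0,3,4], [0,4,5], [1,3,5], [2,3,4], [2,3,5]

Hence C_0 ≅ Z^6, C_1 ≅ Z^12, C_2 ≅ Z^6.

∂_1: C_1 → C_0 maps an edge to its endpoints' difference, ∂[p,q] = q − p.
The 6×12 boundary matrix has rank 5 and Smith normal form diag(1,1,1,1,1).

The boundary map ∂_2: C_2 → C_1 acts by ∂[p,q,r] = [q,r] − [p,r] + [p,q]. For instance
  ∂[1,3,5] = [3,5] − [1,5] + [1,3],
  ∂[0,4,5] = [4,5] − [0,5] + [0,4].
The resulting 12×6 matrix has rank 6, and its Smith normal form has invariant factors (1,1,1,1,1,1).

Now H_k = ker ∂_k / im ∂_{k+1}, so:

  H_0: rank C_0 − rank ∂_1 = 6 − 5 = 1, and the invariant factors of ∂_1 are all 1, so H_0 ≅ Z.
  H_1: rank ker ∂_1 − rank ∂_2 = (12 − 5) − 6 = 1, and the invariant factors of ∂_2 are all 1, so H_1 ≅ Z.
  H_2: rank ker ∂_2 − rank ∂_3 = (6 − 6) − 0 = 0, and there is no ∂_3, so H_2 ≅ 0.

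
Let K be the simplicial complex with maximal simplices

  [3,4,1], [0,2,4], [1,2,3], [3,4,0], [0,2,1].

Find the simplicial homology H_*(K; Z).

Take the total order 0 < 1 < 2 < 3 < 4 on the vertex set. Then K (dimension 2) consists of the simplices:

  0-simplices (5): [0], [1], [2], [3], [4]
  1-simplices (10): [0,1], [0,2], [0,3], [0,4], [1,2], [1,3], [1,4], [2,3], [2,4], [3,4]
  2-simplices (5): [0,1,2], [0,2,4], [0,3,4], [1,2,3], [1,3,4]

so the chain groups are C_0 ≅ Z^5, C_1 ≅ Z^10, C_2 ≅ Z^5.

The boundary map ∂_1: C_1 → C_0 maps an edge to its endpoints' difference, ∂[p,q] = q − p. For instance
  ∂[3,4] = [4] − [3].
As a 5×10 matrix over Z this has rank 4, with invariant factors (1,1,1,1).

The boundary map ∂_2: C_2 → C_1 acts by ∂[p,q,r] = [q,r] − [p,r] + [p,q]. For instance
  ∂[0,2,4] = [2,4] − [0,4] + [0,2],
  ∂[0,1,2] = [1,2] − [0,2] + [0,1].
The resulting 10×5 matrix has rank 5, and its Smith normal form has invariant factors (1,1,1,1,1).

From H_k ≅ ker(∂_k) / im(∂_{k+1}) we obtain:

  H_0: rank C_0 − rank ∂_1 = 5 − 4 = 1, and the invariant factors of ∂_1 are all 1, so H_0 = Z.
  H_1: rank ker ∂_1 − rank ∂_2 = (10 − 4) − 5 = 1, and the invariant factors of ∂_2 are all 1, so H_1 = Z.
  H_2: rank ker ∂_2 − rank ∂_3 = (5 − 5) − 0 = 0, and there is no ∂_3, so H_2 = 0.

(K is a triangulation of the Möbius band.)

H_0 = Z,  H_1 = Z,  H_2 = 0.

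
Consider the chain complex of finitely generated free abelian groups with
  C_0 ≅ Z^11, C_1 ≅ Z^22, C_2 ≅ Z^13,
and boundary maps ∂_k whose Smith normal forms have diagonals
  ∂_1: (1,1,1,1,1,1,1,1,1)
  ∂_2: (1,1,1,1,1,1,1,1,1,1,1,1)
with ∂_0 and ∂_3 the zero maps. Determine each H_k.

H_0 = Z^2,  H_1 = Z,  H_2 = Z.

H_0: b_0 = 11 − 0 − 9 = 2; torsion from ∂_1 factors > 1: none. So H_0 = Z^2.
H_1: b_1 = 22 − 9 − 12 = 1; torsion from ∂_2 factors > 1: none. So H_1 = Z.
H_2: b_2 = 13 − 12 − 0 = 1; torsion from ∂_3 factors > 1: none. So H_2 = Z.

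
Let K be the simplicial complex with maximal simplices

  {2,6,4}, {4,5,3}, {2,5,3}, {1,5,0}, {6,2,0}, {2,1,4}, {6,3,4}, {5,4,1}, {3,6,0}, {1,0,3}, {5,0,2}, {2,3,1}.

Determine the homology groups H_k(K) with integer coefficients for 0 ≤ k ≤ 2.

We work with the vertex ordering 0 < 1 < 2 < 3 < 4 < 5 < 6. The simplices of K, each written with vertices in increasing order, are:

  0-simplices (7): [0], [1], [2], [3], [4], [5], [6]
  1-simplices (18): [0,1], [0,2], [0,3], [0,5], [0,6], [1,2], [1,3], [1,4], [1,5], [2,3], [2,4], [2,5], [2,6], [3,4], [3,5], [3,6], [4,5], [4,6]
  2-simplices (12): [0,1,3], [0,1,5], [0,2,5], [0,2,6], [0,3,6], [1,2,3], [1,2,4], [1,4,5], [2,3,5], [2,4,6], [3,4,5], [3,4,6]

giving chain groups C_0 ≅ Z^7, C_1 ≅ Z^18, C_2 ≅ Z^12.

The boundary map ∂_1: C_1 → C_0 is given by ∂[p,q] = [q] − [p].
The 7×18 boundary matrix has rank 6 and Smith normal form diag(1,1,1,1,1,1).

Boundary ∂_2: C_2 → C_1 acts by ∂[p,q,r] = [q,r] − [p,r] + [p,q]. For instance
  ∂[3,4,6] = [4,6] − [3,6] + [3,4],
  ∂[1,2,4] = [2,4] − [1,4] + [1,2].
The 18×12 boundary matrix has rank 12 and Smith normal form diag(1,1,1,1,1,1,1,1,1,1,1,2).

From H_k ≅ ker(∂_k) / im(∂_{k+1}) we obtain:

  H_0: rank C_0 − rank ∂_1 = 7 − 6 = 1, and the invariant factors of ∂_1 are all 1, so H_0 ≅ Z.
  H_1: rank ker ∂_1 − rank ∂_2 = (18 − 6) − 12 = 0, and ∂_2 has invariant factor 2 > 1, so H_1 ≅ Z/2.
  H_2: rank ker ∂_2 − rank ∂_3 = (12 − 12) − 0 = 0, and there is no ∂_3, so H_2 ≅ 0.

As a check, the Euler characteristic is 7 − 18 + 12 = 1, which agrees with 1 − 0 + 0 = 1.

H_0 ≅ Z,  H_1 ≅ Z/2,  H_2 = 0.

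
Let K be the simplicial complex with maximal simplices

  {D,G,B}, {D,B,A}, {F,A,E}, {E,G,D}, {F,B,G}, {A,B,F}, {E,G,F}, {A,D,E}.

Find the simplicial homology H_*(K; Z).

K has 6 vertices, 12 edges, 8 triangles.
rank ∂_0 = 0, rank ∂_1 = 5 ⇒ b_0 = 6 − 0 − 5 = 1; all invariant factors of ∂_1 are 1 so no torsion. So H_0 ≅ Z.
rank ∂_1 = 5, rank ∂_2 = 7 ⇒ b_1 = 12 − 5 − 7 = 0; all invariant factors of ∂_2 are 1 so no torsion. So H_1 ≅ 0.
rank ∂_2 = 7, rank ∂_3 = 0 ⇒ b_2 = 8 − 7 − 0 = 1. So H_2 ≅ Z.

H_0 = Z,  H_1 = 0,  H_2 = Z.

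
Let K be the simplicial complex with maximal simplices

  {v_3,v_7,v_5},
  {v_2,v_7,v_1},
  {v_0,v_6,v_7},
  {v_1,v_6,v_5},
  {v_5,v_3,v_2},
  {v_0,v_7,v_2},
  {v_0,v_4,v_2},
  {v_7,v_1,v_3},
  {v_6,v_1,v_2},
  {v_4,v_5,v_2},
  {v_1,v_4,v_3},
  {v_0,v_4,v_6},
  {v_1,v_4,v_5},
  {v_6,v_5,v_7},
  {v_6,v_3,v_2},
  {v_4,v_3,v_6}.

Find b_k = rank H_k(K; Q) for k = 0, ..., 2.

Take the total order v_0 < v_1 < v_2 < v_3 < v_4 < v_5 < v_6 < v_7 on the vertex set. Then K (dimension 2) consists of the simplices:

  0-simplices (8): [v_0], [v_1], [v_2], [v_3], [v_4], [v_5], [v_6], [v_7]
  1-simplices (24): (24 of them)
  2-simplices (16): (16 of them)

so the chain groups are C_0 ≅ Z^8, C_1 ≅ Z^24, C_2 ≅ Z^16.

∂_1: C_1 → C_0 is given by ∂[p,q] = [q] − [p].
As a 8×24 matrix over Z this has rank 7, with invariant factors (1,1,1,1,1,1,1).

The boundary map ∂_2: C_2 → C_1 acts by ∂[p,q,r] = [q,r] − [p,r] + [p,q]. For instance
  ∂[v_2,v_3,v_6] = [v_3,v_6] − [v_2,v_6] + [v_2,v_3],
  ∂[v_0,v_2,v_7] = [v_2,v_7] − [v_0,v_7] + [v_0,v_2].
This gives a 24×16 integer matrix of rank 15; reducing to Smith normal form yields diagonal entries (1,1,1,1,1,1,1,1,1,1,1,1,1,1,1).

From H_k ≅ ker(∂_k) / im(∂_{k+1}) we obtain:

  H_0: rank C_0 − rank ∂_1 = 8 − 7 = 1, and the invariant factors of ∂_1 are all 1, so H_0 ≅ Z.
  H_1: rank ker ∂_1 − rank ∂_2 = (24 − 7) − 15 = 2, and the invariant factors of ∂_2 are all 1, so H_1 ≅ Z^2.
  H_2: rank ker ∂_2 − rank ∂_3 = (16 − 15) − 0 = 1, and there is no ∂_3, so H_2 ≅ Z.

Hence the Betti numbers are b_0 = 1, b_1 = 2, b_2 = 1.

b_0 = 1, b_1 = 2, b_2 = 1.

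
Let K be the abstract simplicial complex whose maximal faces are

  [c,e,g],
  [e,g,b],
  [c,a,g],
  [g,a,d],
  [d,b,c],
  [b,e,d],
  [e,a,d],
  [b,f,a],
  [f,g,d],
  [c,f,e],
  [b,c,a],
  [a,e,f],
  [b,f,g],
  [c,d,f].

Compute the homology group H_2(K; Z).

H_2 = Z.

K has 7 vertices, 21 edges, 14 triangles.
rank ∂_2 = 13, rank ∂_3 = 0 ⇒ b_2 = 14 − 13 − 0 = 1. So H_2 ≅ Z.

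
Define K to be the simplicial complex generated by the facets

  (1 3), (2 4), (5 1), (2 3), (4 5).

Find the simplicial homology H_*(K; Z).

H_0 ≅ Z,  H_1 ≅ Z.

Fix the vertex order 1 < 2 < 3 < 4 < 5 and write every simplex with vertices in increasing order. Then dim K = 1 and the simplices of K are:

  0-simplices (5): [1], [2], [3], [4], [5]
  1-simplices (5): [1,3], [1,5], [2,3], [2,4], [4,5]

Hence C_0 ≅ Z^5, C_1 ≅ Z^5.

Boundary ∂_1: C_1 → C_0 maps an edge to its endpoints' difference, ∂[p,q] = q − p. For instance
  ∂[2,4] = [4] − [2].
As a 5×5 matrix over Z this has rank 4, with invariant factors (1,1,1,1).

Now H_k = ker ∂_k / im ∂_{k+1}, so:

  H_0: rank C_0 − rank ∂_1 = 5 − 4 = 1, and the invariant factors of ∂_1 are all 1, so H_0 ≅ Z.
  H_1: rank ker ∂_1 − rank ∂_2 = (5 − 4) − 0 = 1, and there is no ∂_2, so H_1 ≅ Z.

As a check, the Euler characteristic is 5 − 5 = 0, which agrees with 1 − 1 = 0.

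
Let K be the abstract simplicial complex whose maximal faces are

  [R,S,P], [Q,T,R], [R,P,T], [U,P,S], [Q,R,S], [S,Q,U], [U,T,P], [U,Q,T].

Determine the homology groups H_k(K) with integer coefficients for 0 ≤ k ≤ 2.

Order the vertices as P < Q < R < S < T < U. Listing each simplex with vertices in this order, K has dimension 2 with simplices:

  0-simplices (6): P, Q, R, S, T, U
  1-simplices (12): PR, PS, PT, PU, QR, QS, QT, QU, RS, RT, SU, TU
  2-simplices (8): PRS, PRT, PSU, PTU, QRS, QRT, QSU, QTU

so the chain groups are C_0 ≅ Z^6, C_1 ≅ Z^12, C_2 ≅ Z^8.

Boundary ∂_1: C_1 → C_0 sends each edge [p,q] (with p < q) to q − p. For instance
  ∂PU = U − P.
This gives a 6×12 integer matrix of rank 5; reducing to Smith normal form yields diagonal entries (1,1,1,1,1).

The boundary map ∂_2: C_2 → C_1 maps a triangle to the signed sum of its edges. For instance
  ∂QRT = RT − QT + QR,
  ∂PRS = RS − PS + PR.
The 12×8 boundary matrix has rank 7 and Smith normal form diag(1,1,1,1,1,1,1).

Reading off H_k = ker ∂_k / im ∂_{k+1}:

  H_0: rank C_0 − rank ∂_1 = 6 − 5 = 1, and the invariant factors of ∂_1 are all 1, so H_0 = Z.
  H_1: rank ker ∂_1 − rank ∂_2 = (12 − 5) − 7 = 0, and the invariant factors of ∂_2 are all 1, so H_1 = 0.
  H_2: rank ker ∂_2 − rank ∂_3 = (8 − 7) − 0 = 1, and there is no ∂_3, so H_2 = Z.

As a check, the Euler characteristic is 6 − 12 + 8 = 2, which agrees with 1 − 0 + 1 = 2.
(K is a triangulation of the 2-sphere S^2.)

H_0 = Z,  H_1 = 0,  H_2 = Z.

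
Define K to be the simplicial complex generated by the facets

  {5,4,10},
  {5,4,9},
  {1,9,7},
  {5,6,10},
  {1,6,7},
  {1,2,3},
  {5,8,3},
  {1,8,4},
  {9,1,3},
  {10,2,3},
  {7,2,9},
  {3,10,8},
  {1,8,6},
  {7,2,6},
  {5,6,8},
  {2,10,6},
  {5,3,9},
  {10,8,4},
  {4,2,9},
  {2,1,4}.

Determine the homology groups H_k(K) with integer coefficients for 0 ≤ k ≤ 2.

We work with the vertex ordering 1 < 2 < 3 < 4 < 5 < 6 < 7 < 8 < 9 < 10. The simplices of K, each written with vertices in increasing order, are:

  0-simplices (10): [1], [2], [3], [4], [5], [6], [7], [8], [9], [10]
  1-simplices (30): (30 of them)
  2-simplices (20): (20 of them)

giving chain groups C_0 ≅ Z^10, C_1 ≅ Z^30, C_2 ≅ Z^20.

∂_1: C_1 → C_0 sends each edge [p,q] (with p < q) to q − p. For instance
  ∂[4,9] = [9] − [4].
As a 10×30 matrix over Z this has rank 9, with invariant factors (1,1,1,1,1,1,1,1,1).

Boundary ∂_2: C_2 → C_1 sends each 2-simplex [p,q,r] to [q,r] − [p,r] + [p,q]. For instance
  ∂[3,8,10] = [8,10] − [3,10] + [3,8],
  ∂[1,2,3] = [2,3] − [1,3] + [1,2].
As a 30×20 matrix over Z this has rank 20, with invariant factors (1,1,1,1,1,1,1,1,1,1,1,1,1,1,1,1,1,1,1,2).

Reading off H_k = ker ∂_k / im ∂_{k+1}:

  H_0: rank C_0 − rank ∂_1 = 10 − 9 = 1, and the invariant factors of ∂_1 are all 1, so H_0 ≅ Z.
  H_1: rank ker ∂_1 − rank ∂_2 = (30 − 9) − 20 = 1, and ∂_2 has invariant factor 2 > 1, so H_1 ≅ Z ⊕ Z_2.
  H_2: rank ker ∂_2 − rank ∂_3 = (20 − 20) − 0 = 0, and there is no ∂_3, so H_2 ≅ 0.

H_0 ≅ Z,  H_1 ≅ Z ⊕ Z_2,  H_2 = 0.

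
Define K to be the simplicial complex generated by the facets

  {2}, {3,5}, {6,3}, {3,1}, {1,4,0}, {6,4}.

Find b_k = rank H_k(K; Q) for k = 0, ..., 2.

b_0 = 2, b_1 = 1, b_2 = 0.

We work with the vertex ordering 0 < 1 < 2 < 3 < 4 < 5 < 6. The simplices of K, each written with vertices in increasing order, are:

  0-simplices (7): [0], [1], [2], [3], [4], [5], [6]
  1-simplices (7): [0,1], [0,4], [1,3], [1,4], [3,5], [3,6], [4,6]
  2-simplices (1): [0,1,4]

Hence C_0 ≅ Z^7, C_1 ≅ Z^7, C_2 ≅ Z^1.

Boundary ∂_1: C_1 → C_0 maps an edge to its endpoints' difference, ∂[p,q] = q − p. For instance
  ∂[3,5] = [5] − [3].
As a 7×7 matrix over Z this has rank 5, with invariant factors (1,1,1,1,1).

Boundary ∂_2: C_2 → C_1 sends each 2-simplex [p,q,r] to [q,r] − [p,r] + [p,q]. For instance
  ∂[0,1,4] = [1,4] − [0,4] + [0,1].
As a 7×1 matrix over Z this has rank 1, with invariant factors (1).

From H_k ≅ ker(∂_k) / im(∂_{k+1}) we obtain:

  H_0: rank C_0 − rank ∂_1 = 7 − 5 = 2, and the invariant factors of ∂_1 are all 1, so H_0 ≅ Z^2.
  H_1: rank ker ∂_1 − rank ∂_2 = (7 − 5) − 1 = 1, and the invariant factors of ∂_2 are all 1, so H_1 ≅ Z.
  H_2: rank ker ∂_2 − rank ∂_3 = (1 − 1) − 0 = 0, and there is no ∂_3, so H_2 ≅ 0.

Hence the Betti numbers are b_0 = 2, b_1 = 1, b_2 = 0.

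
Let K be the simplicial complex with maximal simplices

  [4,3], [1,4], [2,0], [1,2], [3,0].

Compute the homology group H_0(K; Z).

H_0 = Z.

Take the total order 0 < 1 < 2 < 3 < 4 on the vertex set. Then K (dimension 1) consists of the simplices:

  0-simplices (5): [0], [1], [2], [3], [4]
  1-simplices (5): [0,2], [0,3], [1,2], [1,4], [3,4]

giving chain groups C_0 ≅ Z^5, C_1 ≅ Z^5.

The boundary map ∂_1: C_1 → C_0 is given by ∂[p,q] = [q] − [p].
This gives a 5×5 integer matrix of rank 4; reducing to Smith normal form yields diagonal entries (1,1,1,1).

Reading off H_k = ker ∂_k / im ∂_{k+1}:

  H_0: rank C_0 − rank ∂_1 = 5 − 4 = 1, and the invariant factors of ∂_1 are all 1, so H_0 ≅ Z.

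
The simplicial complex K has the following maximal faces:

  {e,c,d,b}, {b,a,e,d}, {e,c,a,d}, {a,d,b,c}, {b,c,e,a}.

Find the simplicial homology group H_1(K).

Take the total order a < b < c < d < e on the vertex set. Then K (dimension 3) consists of the simplices:

  0-simplices (5): a, b, c, d, e
  1-simplices (10): ab, ac, ad, ae, bc, bd, be, cd, ce, de
  2-simplices (10): abc, abd, abe, acd, ace, ade, bcd, bce, bde, cde
  3-simplices (5): abcd, abce, abde, acde, bcde

giving chain groups C_0 ≅ Z^5, C_1 ≅ Z^10, C_2 ≅ Z^10, C_3 ≅ Z^5.

Boundary ∂_1: C_1 → C_0 maps an edge to its endpoints' difference, ∂[p,q] = q − p. For instance
  ∂cd = d − c.
The resulting 5×10 matrix has rank 4, and its Smith normal form has invariant factors (1,1,1,1).

∂_2: C_2 → C_1 maps a triangle to the signed sum of its edges. For instance
  ∂acd = cd − ad + ac,
  ∂ade = de − ae + ad.
The resulting 10×10 matrix has rank 6, and its Smith normal form has invariant factors (1,1,1,1,1,1).

∂_3: C_3 → C_2 sends each 3-simplex σ to the alternating sum Σ_i (−1)^i (σ with its i-th vertex removed). For instance
  ∂abce = bce − ace + abe − abc,
  ∂bcde = cde − bde + bce − bcd.
The 10×5 boundary matrix has rank 4 and Smith normal form diag(1,1,1,1).

Reading off H_k = ker ∂_k / im ∂_{k+1}:

  H_1: rank ker ∂_1 − rank ∂_2 = (10 − 4) − 6 = 0, and the invariant factors of ∂_2 are all 1, so H_1 ≅ 0.

H_1 ≅ 0.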